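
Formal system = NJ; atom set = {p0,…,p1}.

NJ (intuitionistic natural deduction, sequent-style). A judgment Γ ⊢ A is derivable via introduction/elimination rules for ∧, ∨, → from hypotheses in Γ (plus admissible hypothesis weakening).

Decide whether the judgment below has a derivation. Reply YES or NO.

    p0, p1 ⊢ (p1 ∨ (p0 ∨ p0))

Derivation trace:
[∨I₂] p0, p1 ⊢ (p1 ∨ (p0 ∨ p0))
  [∨I₁] p0, p1 ⊢ (p0 ∨ p0)
    [Wk] p0, p1 ⊢ p0
      [Ax] p0 ⊢ p0

Result: YES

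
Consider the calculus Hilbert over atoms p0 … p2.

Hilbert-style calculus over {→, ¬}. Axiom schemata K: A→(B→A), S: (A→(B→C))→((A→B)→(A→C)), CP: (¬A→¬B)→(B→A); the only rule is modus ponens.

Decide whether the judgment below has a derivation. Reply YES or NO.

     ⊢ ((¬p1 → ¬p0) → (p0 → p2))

Enumerate valuations to refute Γ ⊢ Δ:
  v=000: Γ:[] Δ:[((¬p1 → ¬p0) → (p0 → p2))=T] refutes=False
  v=001: Γ:[] Δ:[((¬p1 → ¬p0) → (p0 → p2))=T] refutes=False
  v=010: Γ:[] Δ:[((¬p1 → ¬p0) → (p0 → p2))=T] refutes=False
  v=011: Γ:[] Δ:[((¬p1 → ¬p0) → (p0 → p2))=T] refutes=False
  v=100: Γ:[] Δ:[((¬p1 → ¬p0) → (p0 → p2))=T] refutes=False
  v=101: Γ:[] Δ:[((¬p1 → ¬p0) → (p0 → p2))=T] refutes=False
  v=110: Γ:[] Δ:[((¬p1 → ¬p0) → (p0 → p2))=F] refutes=True  ← countermodel

Result: NO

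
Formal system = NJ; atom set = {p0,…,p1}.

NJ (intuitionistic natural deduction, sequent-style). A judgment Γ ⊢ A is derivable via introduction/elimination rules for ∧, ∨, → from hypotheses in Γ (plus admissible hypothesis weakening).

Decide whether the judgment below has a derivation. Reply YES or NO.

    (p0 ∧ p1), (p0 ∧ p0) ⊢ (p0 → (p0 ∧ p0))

Proof tree:
[Wk] (p0 ∧ p1), (p0 ∧ p0) ⊢ (p0 → (p0 ∧ p0))
  [Wk] (p0 ∧ p1) ⊢ (p0 → (p0 ∧ p0))
    [→I]  ⊢ (p0 → (p0 ∧ p0))
      [∧I] p0 ⊢ (p0 ∧ p0)
        [Ax] p0 ⊢ p0
        [Ax] p0 ⊢ p0

Result: YES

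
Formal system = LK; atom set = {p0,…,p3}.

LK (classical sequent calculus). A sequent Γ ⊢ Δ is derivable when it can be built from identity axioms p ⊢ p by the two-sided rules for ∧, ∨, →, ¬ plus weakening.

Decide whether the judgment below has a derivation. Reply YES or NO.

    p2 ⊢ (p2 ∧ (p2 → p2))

Derivation (root first):
[∧R] p2 ⊢ (p2 ∧ (p2 → p2))
  [Ax] p2 ⊢ p2
  [→R]  ⊢ (p2 → p2)
    [Ax] p2 ⊢ p2

Result: YES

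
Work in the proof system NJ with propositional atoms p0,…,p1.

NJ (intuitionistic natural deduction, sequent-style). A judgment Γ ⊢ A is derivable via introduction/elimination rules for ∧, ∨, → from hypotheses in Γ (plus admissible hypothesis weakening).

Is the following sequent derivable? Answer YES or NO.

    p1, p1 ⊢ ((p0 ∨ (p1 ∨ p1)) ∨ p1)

Proof tree:
[∨I₁] p1, p1 ⊢ ((p0 ∨ (p1 ∨ p1)) ∨ p1)
  [∨I₂] p1, p1 ⊢ (p0 ∨ (p1 ∨ p1))
    [Wk] p1, p1 ⊢ (p1 ∨ p1)
      [∨I₂] p1 ⊢ (p1 ∨ p1)
        [Ax] p1 ⊢ p1

Result: YES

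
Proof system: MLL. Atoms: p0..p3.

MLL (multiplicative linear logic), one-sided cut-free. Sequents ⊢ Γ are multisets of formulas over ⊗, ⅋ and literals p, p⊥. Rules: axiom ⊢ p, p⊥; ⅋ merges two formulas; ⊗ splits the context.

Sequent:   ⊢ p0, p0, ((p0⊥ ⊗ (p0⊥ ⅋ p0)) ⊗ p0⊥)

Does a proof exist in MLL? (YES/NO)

Proof tree:
[⊗]  ⊢ p0, p0, ((p0⊥ ⊗ (p0⊥ ⅋ p0)) ⊗ p0⊥)
  [⊗]  ⊢ p0, (p0⊥ ⊗ (p0⊥ ⅋ p0))
    [Ax]  ⊢ p0, p0⊥
    [⅋]  ⊢ (p0⊥ ⅋ p0)
      [Ax]  ⊢ p0, p0⊥
  [Ax]  ⊢ p0, p0⊥

Result: YES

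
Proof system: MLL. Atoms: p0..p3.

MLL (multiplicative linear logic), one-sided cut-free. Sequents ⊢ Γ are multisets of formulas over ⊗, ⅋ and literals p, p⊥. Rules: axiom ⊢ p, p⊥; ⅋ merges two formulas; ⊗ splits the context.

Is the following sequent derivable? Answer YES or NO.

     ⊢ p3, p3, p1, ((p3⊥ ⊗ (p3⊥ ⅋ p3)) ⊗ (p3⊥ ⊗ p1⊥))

Derivation trace:
[⊗]  ⊢ p3, p3, p1, ((p3⊥ ⊗ (p3⊥ ⅋ p3)) ⊗ (p3⊥ ⊗ p1⊥))
  [⊗]  ⊢ p3, (p3⊥ ⊗ (p3⊥ ⅋ p3))
    [Ax]  ⊢ p3, p3⊥
    [⅋]  ⊢ (p3⊥ ⅋ p3)
      [Ax]  ⊢ p3, p3⊥
  [⊗]  ⊢ p3, p1, (p3⊥ ⊗ p1⊥)
    [Ax]  ⊢ p3, p3⊥
    [Ax]  ⊢ p1, p1⊥

Result: YES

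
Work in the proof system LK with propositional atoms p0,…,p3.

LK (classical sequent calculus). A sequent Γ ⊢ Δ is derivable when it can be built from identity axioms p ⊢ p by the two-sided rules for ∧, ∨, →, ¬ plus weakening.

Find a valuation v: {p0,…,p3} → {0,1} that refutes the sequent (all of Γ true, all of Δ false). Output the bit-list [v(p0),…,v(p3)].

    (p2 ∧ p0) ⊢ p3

Truth-table refutation:
  v=0000: Γ:[(p2 ∧ p0)=F] Δ:[p3=F] refutes=False
  v=0001: Γ:[(p2 ∧ p0)=F] Δ:[p3=T] refutes=False
  v=0010: Γ:[(p2 ∧ p0)=F] Δ:[p3=F] refutes=False
  v=0011: Γ:[(p2 ∧ p0)=F] Δ:[p3=T] refutes=False
  v=0100: Γ:[(p2 ∧ p0)=F] Δ:[p3=F] refutes=False
  v=0101: Γ:[(p2 ∧ p0)=F] Δ:[p3=T] refutes=False
  v=0110: Γ:[(p2 ∧ p0)=F] Δ:[p3=F] refutes=False
  v=0111: Γ:[(p2 ∧ p0)=F] Δ:[p3=T] refutes=False
  v=1000: Γ:[(p2 ∧ p0)=F] Δ:[p3=F] refutes=False
  v=1001: Γ:[(p2 ∧ p0)=F] Δ:[p3=T] refutes=False
  v=1010: Γ:[(p2 ∧ p0)=T] Δ:[p3=F] refutes=True  ← countermodel

Result: [1, 0, 1, 0]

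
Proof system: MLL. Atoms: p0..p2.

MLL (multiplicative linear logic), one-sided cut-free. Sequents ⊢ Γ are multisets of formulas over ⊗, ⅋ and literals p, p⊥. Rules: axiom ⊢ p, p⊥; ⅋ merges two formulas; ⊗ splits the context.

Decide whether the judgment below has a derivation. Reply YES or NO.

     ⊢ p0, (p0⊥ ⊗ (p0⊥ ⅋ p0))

Proof tree:
[⊗]  ⊢ p0, (p0⊥ ⊗ (p0⊥ ⅋ p0))
  [Ax]  ⊢ p0, p0⊥
  [⅋]  ⊢ (p0⊥ ⅋ p0)
    [Ax]  ⊢ p0, p0⊥

Result: YES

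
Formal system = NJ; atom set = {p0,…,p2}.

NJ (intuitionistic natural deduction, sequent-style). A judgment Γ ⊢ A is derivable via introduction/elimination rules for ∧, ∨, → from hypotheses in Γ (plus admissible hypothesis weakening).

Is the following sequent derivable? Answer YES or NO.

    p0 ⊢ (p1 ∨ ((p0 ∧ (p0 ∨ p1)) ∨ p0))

Derivation trace:
[∨I₂] p0 ⊢ (p1 ∨ ((p0 ∧ (p0 ∨ p1)) ∨ p0))
  [∨I₁] p0 ⊢ ((p0 ∧ (p0 ∨ p1)) ∨ p0)
    [∧I] p0 ⊢ (p0 ∧ (p0 ∨ p1))
      [Ax] p0 ⊢ p0
      [∨I₁] p0 ⊢ (p0 ∨ p1)
        [Ax] p0 ⊢ p0

Result: YES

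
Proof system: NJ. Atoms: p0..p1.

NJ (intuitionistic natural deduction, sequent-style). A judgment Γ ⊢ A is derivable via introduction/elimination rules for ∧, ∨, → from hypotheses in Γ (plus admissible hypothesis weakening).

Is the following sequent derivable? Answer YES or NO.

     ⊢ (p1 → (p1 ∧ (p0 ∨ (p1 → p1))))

Derivation (root first):
[→I]  ⊢ (p1 → (p1 ∧ (p0 ∨ (p1 → p1))))
  [∧I] p1 ⊢ (p1 ∧ (p0 ∨ (p1 → p1)))
    [Ax] p1 ⊢ p1
    [∨I₂]  ⊢ (p0 ∨ (p1 → p1))
      [→I]  ⊢ (p1 → p1)
        [Ax] p1 ⊢ p1

Result: YES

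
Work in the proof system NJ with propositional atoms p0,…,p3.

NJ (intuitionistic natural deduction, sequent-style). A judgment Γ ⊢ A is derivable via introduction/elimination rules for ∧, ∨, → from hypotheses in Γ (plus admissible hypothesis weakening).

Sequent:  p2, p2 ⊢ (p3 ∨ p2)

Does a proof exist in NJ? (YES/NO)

Derivation trace:
[∨I₂] p2, p2 ⊢ (p3 ∨ p2)
  [Wk] p2, p2 ⊢ p2
    [Ax] p2 ⊢ p2

Result: YES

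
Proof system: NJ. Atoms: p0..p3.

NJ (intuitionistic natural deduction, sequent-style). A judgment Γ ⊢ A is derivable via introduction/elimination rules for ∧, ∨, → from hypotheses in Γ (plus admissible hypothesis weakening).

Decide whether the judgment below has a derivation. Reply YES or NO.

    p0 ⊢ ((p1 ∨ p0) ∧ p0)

Derivation (root first):
[∧I] p0 ⊢ ((p1 ∨ p0) ∧ p0)
  [∨I₂] p0 ⊢ (p1 ∨ p0)
    [Ax] p0 ⊢ p0
  [Ax] p0 ⊢ p0

Result: YES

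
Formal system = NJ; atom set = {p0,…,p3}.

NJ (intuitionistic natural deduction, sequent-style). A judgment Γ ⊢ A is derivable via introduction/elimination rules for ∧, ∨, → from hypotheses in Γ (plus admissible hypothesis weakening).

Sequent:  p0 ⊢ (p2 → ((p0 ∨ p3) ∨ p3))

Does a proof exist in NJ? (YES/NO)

Derivation (root first):
[→I] p0 ⊢ (p2 → ((p0 ∨ p3) ∨ p3))
  [∨I₁] p0, p2 ⊢ ((p0 ∨ p3) ∨ p3)
    [∨I₁] p0, p2 ⊢ (p0 ∨ p3)
      [Wk] p0, p2 ⊢ p0
        [Ax] p0 ⊢ p0

Result: YES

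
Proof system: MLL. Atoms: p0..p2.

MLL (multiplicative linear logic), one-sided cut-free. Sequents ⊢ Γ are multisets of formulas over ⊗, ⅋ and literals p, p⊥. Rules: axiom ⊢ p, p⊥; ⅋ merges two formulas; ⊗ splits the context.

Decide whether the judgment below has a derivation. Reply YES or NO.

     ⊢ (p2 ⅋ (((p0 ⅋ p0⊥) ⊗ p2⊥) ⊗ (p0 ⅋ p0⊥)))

Proof tree:
[⅋]  ⊢ (p2 ⅋ (((p0 ⅋ p0⊥) ⊗ p2⊥) ⊗ (p0 ⅋ p0⊥)))
  [⊗]  ⊢ p2, (((p0 ⅋ p0⊥) ⊗ p2⊥) ⊗ (p0 ⅋ p0⊥))
    [⊗]  ⊢ p2, ((p0 ⅋ p0⊥) ⊗ p2⊥)
      [⅋]  ⊢ (p0 ⅋ p0⊥)
        [Ax]  ⊢ p0, p0⊥
      [Ax]  ⊢ p2, p2⊥
    [⅋]  ⊢ (p0 ⅋ p0⊥)
      [Ax]  ⊢ p0, p0⊥

Result: YES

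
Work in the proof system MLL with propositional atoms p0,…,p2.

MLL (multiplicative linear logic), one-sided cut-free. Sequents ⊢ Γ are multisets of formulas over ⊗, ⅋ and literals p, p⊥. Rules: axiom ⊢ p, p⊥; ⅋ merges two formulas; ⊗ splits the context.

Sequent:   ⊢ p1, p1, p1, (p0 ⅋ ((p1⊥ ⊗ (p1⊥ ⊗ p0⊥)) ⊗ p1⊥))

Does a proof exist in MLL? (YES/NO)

Derivation (root first):
[⅋]  ⊢ p1, p1, p1, (p0 ⅋ ((p1⊥ ⊗ (p1⊥ ⊗ p0⊥)) ⊗ p1⊥))
  [⊗]  ⊢ p1, p1, p0, p1, ((p1⊥ ⊗ (p1⊥ ⊗ p0⊥)) ⊗ p1⊥)
    [⊗]  ⊢ p1, p1, p0, (p1⊥ ⊗ (p1⊥ ⊗ p0⊥))
      [Ax]  ⊢ p1, p1⊥
      [⊗]  ⊢ p1, p0, (p1⊥ ⊗ p0⊥)
        [Ax]  ⊢ p1, p1⊥
        [Ax]  ⊢ p0, p0⊥
    [Ax]  ⊢ p1, p1⊥

Result: YES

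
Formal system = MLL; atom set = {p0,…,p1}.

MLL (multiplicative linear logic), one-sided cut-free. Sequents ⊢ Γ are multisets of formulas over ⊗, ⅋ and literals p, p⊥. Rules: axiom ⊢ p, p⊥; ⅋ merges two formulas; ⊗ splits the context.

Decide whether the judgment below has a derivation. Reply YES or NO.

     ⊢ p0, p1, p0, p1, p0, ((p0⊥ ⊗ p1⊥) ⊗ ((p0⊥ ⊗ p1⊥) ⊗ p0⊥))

Proof tree:
[⊗]  ⊢ p0, p1, p0, p1, p0, ((p0⊥ ⊗ p1⊥) ⊗ ((p0⊥ ⊗ p1⊥) ⊗ p0⊥))
  [⊗]  ⊢ p0, p1, (p0⊥ ⊗ p1⊥)
    [Ax]  ⊢ p0, p0⊥
    [Ax]  ⊢ p1, p1⊥
  [⊗]  ⊢ p0, p1, p0, ((p0⊥ ⊗ p1⊥) ⊗ p0⊥)
    [⊗]  ⊢ p0, p1, (p0⊥ ⊗ p1⊥)
      [Ax]  ⊢ p0, p0⊥
      [Ax]  ⊢ p1, p1⊥
    [Ax]  ⊢ p0, p0⊥

Result: YES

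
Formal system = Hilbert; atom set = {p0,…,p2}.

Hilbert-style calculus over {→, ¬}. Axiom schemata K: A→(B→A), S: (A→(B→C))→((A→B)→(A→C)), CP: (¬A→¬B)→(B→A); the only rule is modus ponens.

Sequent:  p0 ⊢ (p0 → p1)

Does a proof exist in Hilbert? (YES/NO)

Truth-table refutation:
  v=000: Γ:[p0=F] Δ:[(p0 → p1)=T] refutes=False
  v=001: Γ:[p0=F] Δ:[(p0 → p1)=T] refutes=False
  v=010: Γ:[p0=F] Δ:[(p0 → p1)=T] refutes=False
  v=011: Γ:[p0=F] Δ:[(p0 → p1)=T] refutes=False
  v=100: Γ:[p0=T] Δ:[(p0 → p1)=F] refutes=True  ← countermodel

Result: NO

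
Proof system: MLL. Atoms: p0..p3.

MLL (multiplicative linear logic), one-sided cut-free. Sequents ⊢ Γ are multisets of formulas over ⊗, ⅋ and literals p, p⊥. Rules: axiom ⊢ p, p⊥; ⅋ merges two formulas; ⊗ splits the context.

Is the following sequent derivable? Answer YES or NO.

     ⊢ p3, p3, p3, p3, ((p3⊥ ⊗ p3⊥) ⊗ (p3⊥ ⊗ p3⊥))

Derivation trace:
[⊗]  ⊢ p3, p3, p3, p3, ((p3⊥ ⊗ p3⊥) ⊗ (p3⊥ ⊗ p3⊥))
  [⊗]  ⊢ p3, p3, (p3⊥ ⊗ p3⊥)
    [Ax]  ⊢ p3, p3⊥
    [Ax]  ⊢ p3, p3⊥
  [⊗]  ⊢ p3, p3, (p3⊥ ⊗ p3⊥)
    [Ax]  ⊢ p3, p3⊥
    [Ax]  ⊢ p3, p3⊥

Result: YES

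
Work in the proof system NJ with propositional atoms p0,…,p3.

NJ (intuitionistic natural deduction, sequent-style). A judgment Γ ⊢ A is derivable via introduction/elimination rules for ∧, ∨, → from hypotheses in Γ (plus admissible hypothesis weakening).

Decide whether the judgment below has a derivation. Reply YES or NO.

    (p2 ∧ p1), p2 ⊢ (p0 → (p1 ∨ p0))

Derivation trace:
[Wk] (p2 ∧ p1), p2 ⊢ (p0 → (p1 ∨ p0))
  [Wk] (p2 ∧ p1) ⊢ (p0 → (p1 ∨ p0))
    [→I]  ⊢ (p0 → (p1 ∨ p0))
      [∨I₂] p0 ⊢ (p1 ∨ p0)
        [Ax] p0 ⊢ p0

Result: YES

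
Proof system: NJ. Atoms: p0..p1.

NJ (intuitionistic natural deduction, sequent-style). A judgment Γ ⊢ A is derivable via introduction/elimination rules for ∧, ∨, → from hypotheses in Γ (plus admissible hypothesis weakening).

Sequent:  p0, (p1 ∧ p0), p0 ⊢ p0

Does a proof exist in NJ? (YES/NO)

Proof tree:
[Wk] p0, (p1 ∧ p0), p0 ⊢ p0
  [Wk] p0, (p1 ∧ p0) ⊢ p0
    [Ax] p0 ⊢ p0

Result: YES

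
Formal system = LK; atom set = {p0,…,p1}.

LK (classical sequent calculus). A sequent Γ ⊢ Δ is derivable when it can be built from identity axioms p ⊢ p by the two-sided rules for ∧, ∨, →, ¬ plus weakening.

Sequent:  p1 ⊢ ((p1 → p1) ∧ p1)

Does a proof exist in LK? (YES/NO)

Derivation (root first):
[∧R] p1 ⊢ ((p1 → p1) ∧ p1)
  [→R]  ⊢ (p1 → p1)
    [Ax] p1 ⊢ p1
  [Ax] p1 ⊢ p1

Result: YES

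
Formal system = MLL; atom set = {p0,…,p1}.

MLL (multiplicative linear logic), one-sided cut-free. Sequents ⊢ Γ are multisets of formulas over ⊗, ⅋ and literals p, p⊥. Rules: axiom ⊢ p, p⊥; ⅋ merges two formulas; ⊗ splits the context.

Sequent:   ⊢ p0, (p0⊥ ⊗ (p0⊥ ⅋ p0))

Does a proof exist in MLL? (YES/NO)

Derivation (root first):
[⊗]  ⊢ p0, (p0⊥ ⊗ (p0⊥ ⅋ p0))
  [Ax]  ⊢ p0, p0⊥
  [⅋]  ⊢ (p0⊥ ⅋ p0)
    [Ax]  ⊢ p0, p0⊥

Result: YES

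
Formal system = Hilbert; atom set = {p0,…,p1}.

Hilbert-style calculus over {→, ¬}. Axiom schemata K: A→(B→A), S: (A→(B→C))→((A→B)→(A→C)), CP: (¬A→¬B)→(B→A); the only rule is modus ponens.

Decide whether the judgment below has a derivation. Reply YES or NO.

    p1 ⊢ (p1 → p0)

Enumerate valuations to refute Γ ⊢ Δ:
  v=00: Γ:[p1=F] Δ:[(p1 → p0)=T] refutes=False
  v=01: Γ:[p1=T] Δ:[(p1 → p0)=F] refutes=True  ← countermodel

Result: NO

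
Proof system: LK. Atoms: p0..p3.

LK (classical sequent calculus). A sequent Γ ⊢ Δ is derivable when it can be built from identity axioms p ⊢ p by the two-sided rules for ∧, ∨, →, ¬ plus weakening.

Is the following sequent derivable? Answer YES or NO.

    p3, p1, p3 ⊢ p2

Enumerate valuations to refute Γ ⊢ Δ:
  v=0000: Γ:[p3=F, p1=F, p3=F] Δ:[p2=F] refutes=False
  v=0001: Γ:[p3=T, p1=F, p3=T] Δ:[p2=F] refutes=False
  v=0010: Γ:[p3=F, p1=F, p3=F] Δ:[p2=T] refutes=False
  v=0011: Γ:[p3=T, p1=F, p3=T] Δ:[p2=T] refutes=False
  v=0100: Γ:[p3=F, p1=T, p3=F] Δ:[p2=F] refutes=False
  v=0101: Γ:[p3=T, p1=T, p3=T] Δ:[p2=F] refutes=True  ← countermodel

Result: NO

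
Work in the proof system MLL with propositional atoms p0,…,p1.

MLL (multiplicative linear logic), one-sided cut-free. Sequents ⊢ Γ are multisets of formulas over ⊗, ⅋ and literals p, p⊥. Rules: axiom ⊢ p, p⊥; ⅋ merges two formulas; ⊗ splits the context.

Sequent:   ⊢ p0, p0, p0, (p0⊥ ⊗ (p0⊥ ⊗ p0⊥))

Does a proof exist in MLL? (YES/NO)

Derivation (root first):
[⊗]  ⊢ p0, p0, p0, (p0⊥ ⊗ (p0⊥ ⊗ p0⊥))
  [Ax]  ⊢ p0, p0⊥
  [⊗]  ⊢ p0, p0, (p0⊥ ⊗ p0⊥)
    [Ax]  ⊢ p0, p0⊥
    [Ax]  ⊢ p0, p0⊥

Result: YES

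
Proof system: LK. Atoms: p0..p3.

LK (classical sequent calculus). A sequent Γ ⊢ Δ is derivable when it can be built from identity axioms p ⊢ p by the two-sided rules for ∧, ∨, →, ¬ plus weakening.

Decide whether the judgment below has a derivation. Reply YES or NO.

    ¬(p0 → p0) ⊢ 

Derivation trace:
[¬L] ¬(p0 → p0) ⊢ 
  [→R]  ⊢ (p0 → p0)
    [Ax] p0 ⊢ p0

Result: YES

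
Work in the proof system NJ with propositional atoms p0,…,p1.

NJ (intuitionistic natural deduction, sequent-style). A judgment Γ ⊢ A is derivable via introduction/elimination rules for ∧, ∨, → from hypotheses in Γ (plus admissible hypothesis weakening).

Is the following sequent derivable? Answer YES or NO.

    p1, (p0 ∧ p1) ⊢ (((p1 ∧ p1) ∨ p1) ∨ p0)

Derivation trace:
[∨I₁] p1, (p0 ∧ p1) ⊢ (((p1 ∧ p1) ∨ p1) ∨ p0)
  [∨I₁] p1, (p0 ∧ p1) ⊢ ((p1 ∧ p1) ∨ p1)
    [∧I] p1, (p0 ∧ p1) ⊢ (p1 ∧ p1)
      [Wk] p1, (p0 ∧ p1) ⊢ p1
        [Ax] p1 ⊢ p1
      [Ax] p1 ⊢ p1

Result: YES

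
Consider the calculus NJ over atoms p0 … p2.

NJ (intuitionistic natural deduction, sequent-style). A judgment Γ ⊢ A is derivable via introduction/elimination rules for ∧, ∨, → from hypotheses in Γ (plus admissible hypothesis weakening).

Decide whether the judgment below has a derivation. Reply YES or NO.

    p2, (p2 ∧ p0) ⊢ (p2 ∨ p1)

Derivation (root first):
[∨I₁] p2, (p2 ∧ p0) ⊢ (p2 ∨ p1)
  [Wk] p2, (p2 ∧ p0) ⊢ p2
    [Ax] p2 ⊢ p2

Result: YES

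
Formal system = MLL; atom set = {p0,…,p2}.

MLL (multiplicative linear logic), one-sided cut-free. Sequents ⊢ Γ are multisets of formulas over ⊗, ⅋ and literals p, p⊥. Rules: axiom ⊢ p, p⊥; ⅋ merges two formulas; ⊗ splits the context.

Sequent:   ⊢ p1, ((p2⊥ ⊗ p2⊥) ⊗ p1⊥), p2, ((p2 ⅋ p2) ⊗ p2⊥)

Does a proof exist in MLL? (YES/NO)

Derivation trace:
[⊗]  ⊢ p1, ((p2⊥ ⊗ p2⊥) ⊗ p1⊥), p2, ((p2 ⅋ p2) ⊗ p2⊥)
  [⅋]  ⊢ p1, ((p2⊥ ⊗ p2⊥) ⊗ p1⊥), (p2 ⅋ p2)
    [⊗]  ⊢ p2, p2, p1, ((p2⊥ ⊗ p2⊥) ⊗ p1⊥)
      [⊗]  ⊢ p2, p2, (p2⊥ ⊗ p2⊥)
        [Ax]  ⊢ p2, p2⊥
        [Ax]  ⊢ p2, p2⊥
      [Ax]  ⊢ p1, p1⊥
  [Ax]  ⊢ p2, p2⊥

Result: YES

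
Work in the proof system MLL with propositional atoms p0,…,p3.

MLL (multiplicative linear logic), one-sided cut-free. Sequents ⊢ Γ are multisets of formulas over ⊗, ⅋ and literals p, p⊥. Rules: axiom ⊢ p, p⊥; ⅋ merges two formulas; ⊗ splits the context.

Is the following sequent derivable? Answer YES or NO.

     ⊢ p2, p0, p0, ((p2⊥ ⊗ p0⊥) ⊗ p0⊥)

Derivation (root first):
[⊗]  ⊢ p2, p0, p0, ((p2⊥ ⊗ p0⊥) ⊗ p0⊥)
  [⊗]  ⊢ p2, p0, (p2⊥ ⊗ p0⊥)
    [Ax]  ⊢ p2, p2⊥
    [Ax]  ⊢ p0, p0⊥
  [Ax]  ⊢ p0, p0⊥

Result: YES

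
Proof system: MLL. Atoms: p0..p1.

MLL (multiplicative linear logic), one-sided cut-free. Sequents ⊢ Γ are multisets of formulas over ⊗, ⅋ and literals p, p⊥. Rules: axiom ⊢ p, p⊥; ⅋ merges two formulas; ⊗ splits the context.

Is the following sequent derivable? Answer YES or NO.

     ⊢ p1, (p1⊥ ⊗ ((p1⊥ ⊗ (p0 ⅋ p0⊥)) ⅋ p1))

Derivation trace:
[⊗]  ⊢ p1, (p1⊥ ⊗ ((p1⊥ ⊗ (p0 ⅋ p0⊥)) ⅋ p1))
  [Ax]  ⊢ p1, p1⊥
  [⅋]  ⊢ ((p1⊥ ⊗ (p0 ⅋ p0⊥)) ⅋ p1)
    [⊗]  ⊢ p1, (p1⊥ ⊗ (p0 ⅋ p0⊥))
      [Ax]  ⊢ p1, p1⊥
      [⅋]  ⊢ (p0 ⅋ p0⊥)
        [Ax]  ⊢ p0, p0⊥

Result: YES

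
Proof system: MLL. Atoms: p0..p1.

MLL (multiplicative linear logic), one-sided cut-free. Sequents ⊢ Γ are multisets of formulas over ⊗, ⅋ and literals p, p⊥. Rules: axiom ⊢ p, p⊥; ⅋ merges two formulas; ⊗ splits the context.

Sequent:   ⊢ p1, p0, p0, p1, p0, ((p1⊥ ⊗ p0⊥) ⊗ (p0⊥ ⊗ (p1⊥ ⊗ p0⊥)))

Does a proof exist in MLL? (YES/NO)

Proof tree:
[⊗]  ⊢ p1, p0, p0, p1, p0, ((p1⊥ ⊗ p0⊥) ⊗ (p0⊥ ⊗ (p1⊥ ⊗ p0⊥)))
  [⊗]  ⊢ p1, p0, (p1⊥ ⊗ p0⊥)
    [Ax]  ⊢ p1, p1⊥
    [Ax]  ⊢ p0, p0⊥
  [⊗]  ⊢ p0, p1, p0, (p0⊥ ⊗ (p1⊥ ⊗ p0⊥))
    [Ax]  ⊢ p0, p0⊥
    [⊗]  ⊢ p1, p0, (p1⊥ ⊗ p0⊥)
      [Ax]  ⊢ p1, p1⊥
      [Ax]  ⊢ p0, p0⊥

Result: YES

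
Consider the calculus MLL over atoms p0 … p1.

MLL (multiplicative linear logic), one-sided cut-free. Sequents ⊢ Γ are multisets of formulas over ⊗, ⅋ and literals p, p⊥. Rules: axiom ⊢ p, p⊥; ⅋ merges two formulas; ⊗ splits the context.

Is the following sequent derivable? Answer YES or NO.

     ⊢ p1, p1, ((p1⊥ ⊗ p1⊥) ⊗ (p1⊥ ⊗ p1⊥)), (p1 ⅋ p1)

Derivation (root first):
[⅋]  ⊢ p1, p1, ((p1⊥ ⊗ p1⊥) ⊗ (p1⊥ ⊗ p1⊥)), (p1 ⅋ p1)
  [⊗]  ⊢ p1, p1, p1, p1, ((p1⊥ ⊗ p1⊥) ⊗ (p1⊥ ⊗ p1⊥))
    [⊗]  ⊢ p1, p1, (p1⊥ ⊗ p1⊥)
      [Ax]  ⊢ p1, p1⊥
      [Ax]  ⊢ p1, p1⊥
    [⊗]  ⊢ p1, p1, (p1⊥ ⊗ p1⊥)
      [Ax]  ⊢ p1, p1⊥
      [Ax]  ⊢ p1, p1⊥

Result: YES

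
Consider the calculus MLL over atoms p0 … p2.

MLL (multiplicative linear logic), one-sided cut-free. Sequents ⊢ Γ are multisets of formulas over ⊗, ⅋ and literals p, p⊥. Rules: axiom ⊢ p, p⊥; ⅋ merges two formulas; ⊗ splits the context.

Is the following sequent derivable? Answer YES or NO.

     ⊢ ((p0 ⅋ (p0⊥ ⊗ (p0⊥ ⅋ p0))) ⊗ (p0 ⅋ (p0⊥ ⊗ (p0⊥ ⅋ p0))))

Proof tree:
[⊗]  ⊢ ((p0 ⅋ (p0⊥ ⊗ (p0⊥ ⅋ p0))) ⊗ (p0 ⅋ (p0⊥ ⊗ (p0⊥ ⅋ p0))))
  [⅋]  ⊢ (p0 ⅋ (p0⊥ ⊗ (p0⊥ ⅋ p0)))
    [⊗]  ⊢ p0, (p0⊥ ⊗ (p0⊥ ⅋ p0))
      [Ax]  ⊢ p0, p0⊥
      [⅋]  ⊢ (p0⊥ ⅋ p0)
        [Ax]  ⊢ p0, p0⊥
  [⅋]  ⊢ (p0 ⅋ (p0⊥ ⊗ (p0⊥ ⅋ p0)))
    [⊗]  ⊢ p0, (p0⊥ ⊗ (p0⊥ ⅋ p0))
      [Ax]  ⊢ p0, p0⊥
      [⅋]  ⊢ (p0⊥ ⅋ p0)
        [Ax]  ⊢ p0, p0⊥

Result: YES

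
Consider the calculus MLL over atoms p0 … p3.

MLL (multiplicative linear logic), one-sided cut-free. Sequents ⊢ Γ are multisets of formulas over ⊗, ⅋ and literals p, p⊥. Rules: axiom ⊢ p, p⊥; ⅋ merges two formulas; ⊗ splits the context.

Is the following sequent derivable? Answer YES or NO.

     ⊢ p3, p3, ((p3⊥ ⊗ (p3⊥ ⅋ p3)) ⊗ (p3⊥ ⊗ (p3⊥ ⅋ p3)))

Derivation trace:
[⊗]  ⊢ p3, p3, ((p3⊥ ⊗ (p3⊥ ⅋ p3)) ⊗ (p3⊥ ⊗ (p3⊥ ⅋ p3)))
  [⊗]  ⊢ p3, (p3⊥ ⊗ (p3⊥ ⅋ p3))
    [Ax]  ⊢ p3, p3⊥
    [⅋]  ⊢ (p3⊥ ⅋ p3)
      [Ax]  ⊢ p3, p3⊥
  [⊗]  ⊢ p3, (p3⊥ ⊗ (p3⊥ ⅋ p3))
    [Ax]  ⊢ p3, p3⊥
    [⅋]  ⊢ (p3⊥ ⅋ p3)
      [Ax]  ⊢ p3, p3⊥

Result: YES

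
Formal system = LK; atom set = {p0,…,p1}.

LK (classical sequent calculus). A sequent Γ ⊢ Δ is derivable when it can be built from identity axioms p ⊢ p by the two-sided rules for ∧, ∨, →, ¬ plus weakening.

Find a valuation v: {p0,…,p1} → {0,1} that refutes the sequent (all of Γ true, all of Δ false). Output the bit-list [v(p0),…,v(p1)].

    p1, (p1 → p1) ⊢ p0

Truth-table refutation:
  v=00: Γ:[p1=F, (p1 → p1)=T] Δ:[p0=F] refutes=False
  v=01: Γ:[p1=T, (p1 → p1)=T] Δ:[p0=F] refutes=True  ← countermodel

Result: [0, 1]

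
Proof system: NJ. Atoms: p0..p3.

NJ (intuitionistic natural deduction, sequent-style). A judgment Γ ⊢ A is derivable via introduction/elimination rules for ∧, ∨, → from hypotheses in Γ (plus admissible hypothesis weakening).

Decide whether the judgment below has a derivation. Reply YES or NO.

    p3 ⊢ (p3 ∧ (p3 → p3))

Derivation (root first):
[∧I] p3 ⊢ (p3 ∧ (p3 → p3))
  [Ax] p3 ⊢ p3
  [→I]  ⊢ (p3 → p3)
    [Ax] p3 ⊢ p3

Result: YES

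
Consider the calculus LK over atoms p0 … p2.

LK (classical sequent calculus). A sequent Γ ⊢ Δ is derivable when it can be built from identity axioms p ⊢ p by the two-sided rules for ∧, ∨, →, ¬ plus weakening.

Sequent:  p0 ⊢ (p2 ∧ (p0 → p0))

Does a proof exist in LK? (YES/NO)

Enumerate valuations to refute Γ ⊢ Δ:
  v=000: Γ:[p0=F] Δ:[(p2 ∧ (p0 → p0))=F] refutes=False
  v=001: Γ:[p0=F] Δ:[(p2 ∧ (p0 → p0))=T] refutes=False
  v=010: Γ:[p0=F] Δ:[(p2 ∧ (p0 → p0))=F] refutes=False
  v=011: Γ:[p0=F] Δ:[(p2 ∧ (p0 → p0))=T] refutes=False
  v=100: Γ:[p0=T] Δ:[(p2 ∧ (p0 → p0))=F] refutes=True  ← countermodel

Result: NO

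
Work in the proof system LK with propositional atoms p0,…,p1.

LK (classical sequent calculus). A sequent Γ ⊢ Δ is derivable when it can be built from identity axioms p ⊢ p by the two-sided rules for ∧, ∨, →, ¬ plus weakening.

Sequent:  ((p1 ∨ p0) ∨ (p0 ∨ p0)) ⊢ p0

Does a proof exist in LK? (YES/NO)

Enumerate valuations to refute Γ ⊢ Δ:
  v=00: Γ:[((p1 ∨ p0) ∨ (p0 ∨ p0))=F] Δ:[p0=F] refutes=False
  v=01: Γ:[((p1 ∨ p0) ∨ (p0 ∨ p0))=T] Δ:[p0=F] refutes=True  ← countermodel

Result: NO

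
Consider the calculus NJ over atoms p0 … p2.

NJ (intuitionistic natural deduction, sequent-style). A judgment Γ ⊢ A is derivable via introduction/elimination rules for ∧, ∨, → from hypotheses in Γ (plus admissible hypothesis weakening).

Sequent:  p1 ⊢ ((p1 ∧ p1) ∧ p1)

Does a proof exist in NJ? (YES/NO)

Proof tree:
[∧I] p1 ⊢ ((p1 ∧ p1) ∧ p1)
  [∧I] p1 ⊢ (p1 ∧ p1)
    [Ax] p1 ⊢ p1
    [Ax] p1 ⊢ p1
  [Ax] p1 ⊢ p1

Result: YES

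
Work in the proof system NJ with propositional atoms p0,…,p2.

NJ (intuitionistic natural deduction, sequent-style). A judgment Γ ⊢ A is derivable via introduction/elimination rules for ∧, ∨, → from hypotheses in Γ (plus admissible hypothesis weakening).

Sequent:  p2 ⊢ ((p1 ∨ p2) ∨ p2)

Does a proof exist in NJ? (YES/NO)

Proof tree:
[∨I₁] p2 ⊢ ((p1 ∨ p2) ∨ p2)
  [∨I₂] p2 ⊢ (p1 ∨ p2)
    [Ax] p2 ⊢ p2

Result: YES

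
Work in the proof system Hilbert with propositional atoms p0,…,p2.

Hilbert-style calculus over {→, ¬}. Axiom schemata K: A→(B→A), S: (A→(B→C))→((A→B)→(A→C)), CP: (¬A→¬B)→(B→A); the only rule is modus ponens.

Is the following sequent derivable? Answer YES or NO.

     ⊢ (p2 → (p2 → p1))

Truth-table refutation:
  v=000: Γ:[] Δ:[(p2 → (p2 → p1))=T] refutes=False
  v=001: Γ:[] Δ:[(p2 → (p2 → p1))=F] refutes=True  ← countermodel

Result: NO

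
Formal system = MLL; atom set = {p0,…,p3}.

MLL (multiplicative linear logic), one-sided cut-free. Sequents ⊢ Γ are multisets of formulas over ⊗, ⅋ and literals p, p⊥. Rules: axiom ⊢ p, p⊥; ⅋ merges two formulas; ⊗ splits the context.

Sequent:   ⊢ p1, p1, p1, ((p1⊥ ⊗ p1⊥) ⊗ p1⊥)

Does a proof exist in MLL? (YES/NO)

Derivation (root first):
[⊗]  ⊢ p1, p1, p1, ((p1⊥ ⊗ p1⊥) ⊗ p1⊥)
  [⊗]  ⊢ p1, p1, (p1⊥ ⊗ p1⊥)
    [Ax]  ⊢ p1, p1⊥
    [Ax]  ⊢ p1, p1⊥
  [Ax]  ⊢ p1, p1⊥

Result: YES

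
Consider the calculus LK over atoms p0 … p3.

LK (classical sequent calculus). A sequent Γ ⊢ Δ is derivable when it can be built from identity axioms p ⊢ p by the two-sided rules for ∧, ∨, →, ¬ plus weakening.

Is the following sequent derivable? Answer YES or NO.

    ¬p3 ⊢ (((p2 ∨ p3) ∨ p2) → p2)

Derivation (root first):
[→R] ¬p3 ⊢ (((p2 ∨ p3) ∨ p2) → p2)
  [¬L] ((p2 ∨ p3) ∨ p2), ¬p3 ⊢ p2
    [∨L] ((p2 ∨ p3) ∨ p2) ⊢ p2, p3
      [∨L] (p2 ∨ p3) ⊢ p2, p3
        [Ax] p2 ⊢ p2
        [Ax] p3 ⊢ p3
      [Ax] p2 ⊢ p2

Result: YES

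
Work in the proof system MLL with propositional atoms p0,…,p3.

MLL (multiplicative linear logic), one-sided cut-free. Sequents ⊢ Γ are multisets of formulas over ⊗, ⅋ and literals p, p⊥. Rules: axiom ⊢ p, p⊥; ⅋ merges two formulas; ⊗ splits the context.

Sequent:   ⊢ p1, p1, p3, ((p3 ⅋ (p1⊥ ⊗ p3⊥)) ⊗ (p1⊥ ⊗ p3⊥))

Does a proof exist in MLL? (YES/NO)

Proof tree:
[⊗]  ⊢ p1, p1, p3, ((p3 ⅋ (p1⊥ ⊗ p3⊥)) ⊗ (p1⊥ ⊗ p3⊥))
  [⅋]  ⊢ p1, (p3 ⅋ (p1⊥ ⊗ p3⊥))
    [⊗]  ⊢ p1, p3, (p1⊥ ⊗ p3⊥)
      [Ax]  ⊢ p1, p1⊥
      [Ax]  ⊢ p3, p3⊥
  [⊗]  ⊢ p1, p3, (p1⊥ ⊗ p3⊥)
    [Ax]  ⊢ p1, p1⊥
    [Ax]  ⊢ p3, p3⊥

Result: YES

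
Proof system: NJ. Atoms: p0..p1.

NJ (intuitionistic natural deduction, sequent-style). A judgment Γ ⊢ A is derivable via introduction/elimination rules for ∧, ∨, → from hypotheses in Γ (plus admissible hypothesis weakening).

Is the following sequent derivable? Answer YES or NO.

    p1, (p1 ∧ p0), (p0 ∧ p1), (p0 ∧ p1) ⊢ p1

Proof tree:
[Wk] p1, (p1 ∧ p0), (p0 ∧ p1), (p0 ∧ p1) ⊢ p1
  [Wk] p1, (p1 ∧ p0), (p0 ∧ p1) ⊢ p1
    [Wk] p1, (p1 ∧ p0) ⊢ p1
      [Ax] p1 ⊢ p1

Result: YES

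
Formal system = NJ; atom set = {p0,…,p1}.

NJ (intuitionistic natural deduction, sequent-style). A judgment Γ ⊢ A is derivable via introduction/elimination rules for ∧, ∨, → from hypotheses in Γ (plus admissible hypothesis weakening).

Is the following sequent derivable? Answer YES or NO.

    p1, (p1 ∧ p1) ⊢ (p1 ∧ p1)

Derivation trace:
[Wk] p1, (p1 ∧ p1) ⊢ (p1 ∧ p1)
  [∧I] p1 ⊢ (p1 ∧ p1)
    [Ax] p1 ⊢ p1
    [Ax] p1 ⊢ p1

Result: YES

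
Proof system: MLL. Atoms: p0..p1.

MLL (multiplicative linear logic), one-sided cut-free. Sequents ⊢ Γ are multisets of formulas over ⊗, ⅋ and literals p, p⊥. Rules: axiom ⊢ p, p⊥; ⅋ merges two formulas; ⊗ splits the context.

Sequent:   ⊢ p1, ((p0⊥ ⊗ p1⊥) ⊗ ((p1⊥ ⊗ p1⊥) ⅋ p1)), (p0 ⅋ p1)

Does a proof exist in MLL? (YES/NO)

Proof tree:
[⅋]  ⊢ p1, ((p0⊥ ⊗ p1⊥) ⊗ ((p1⊥ ⊗ p1⊥) ⅋ p1)), (p0 ⅋ p1)
  [⊗]  ⊢ p0, p1, p1, ((p0⊥ ⊗ p1⊥) ⊗ ((p1⊥ ⊗ p1⊥) ⅋ p1))
    [⊗]  ⊢ p0, p1, (p0⊥ ⊗ p1⊥)
      [Ax]  ⊢ p0, p0⊥
      [Ax]  ⊢ p1, p1⊥
    [⅋]  ⊢ p1, ((p1⊥ ⊗ p1⊥) ⅋ p1)
      [⊗]  ⊢ p1, p1, (p1⊥ ⊗ p1⊥)
        [Ax]  ⊢ p1, p1⊥
        [Ax]  ⊢ p1, p1⊥

Result: YES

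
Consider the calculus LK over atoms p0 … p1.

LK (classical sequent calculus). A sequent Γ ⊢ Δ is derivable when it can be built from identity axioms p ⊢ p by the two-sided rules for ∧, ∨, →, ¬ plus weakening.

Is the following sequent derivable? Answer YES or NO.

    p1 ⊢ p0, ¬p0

Proof tree:
[WL] p1 ⊢ p0, ¬p0
  [¬R]  ⊢ p0, ¬p0
    [Ax] p0 ⊢ p0

Result: YES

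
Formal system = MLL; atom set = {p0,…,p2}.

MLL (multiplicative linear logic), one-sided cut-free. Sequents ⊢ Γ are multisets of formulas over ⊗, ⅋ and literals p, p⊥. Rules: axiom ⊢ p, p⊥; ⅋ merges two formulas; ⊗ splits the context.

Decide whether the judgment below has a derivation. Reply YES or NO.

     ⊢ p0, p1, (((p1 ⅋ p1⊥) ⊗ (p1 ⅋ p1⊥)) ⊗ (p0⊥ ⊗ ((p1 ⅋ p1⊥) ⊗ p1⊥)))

Derivation trace:
[⊗]  ⊢ p0, p1, (((p1 ⅋ p1⊥) ⊗ (p1 ⅋ p1⊥)) ⊗ (p0⊥ ⊗ ((p1 ⅋ p1⊥) ⊗ p1⊥)))
  [⊗]  ⊢ ((p1 ⅋ p1⊥) ⊗ (p1 ⅋ p1⊥))
    [⅋]  ⊢ (p1 ⅋ p1⊥)
      [Ax]  ⊢ p1, p1⊥
    [⅋]  ⊢ (p1 ⅋ p1⊥)
      [Ax]  ⊢ p1, p1⊥
  [⊗]  ⊢ p0, p1, (p0⊥ ⊗ ((p1 ⅋ p1⊥) ⊗ p1⊥))
    [Ax]  ⊢ p0, p0⊥
    [⊗]  ⊢ p1, ((p1 ⅋ p1⊥) ⊗ p1⊥)
      [⅋]  ⊢ (p1 ⅋ p1⊥)
        [Ax]  ⊢ p1, p1⊥
      [Ax]  ⊢ p1, p1⊥

Result: YES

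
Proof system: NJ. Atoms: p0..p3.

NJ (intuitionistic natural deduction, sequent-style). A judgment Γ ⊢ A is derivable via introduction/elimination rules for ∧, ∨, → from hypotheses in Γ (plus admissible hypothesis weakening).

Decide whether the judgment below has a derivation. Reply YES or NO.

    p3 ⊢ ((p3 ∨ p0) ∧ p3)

Derivation (root first):
[∧I] p3 ⊢ ((p3 ∨ p0) ∧ p3)
  [∨I₁] p3 ⊢ (p3 ∨ p0)
    [Ax] p3 ⊢ p3
  [Wk] p3, p3 ⊢ p3
    [Ax] p3 ⊢ p3

Result: YES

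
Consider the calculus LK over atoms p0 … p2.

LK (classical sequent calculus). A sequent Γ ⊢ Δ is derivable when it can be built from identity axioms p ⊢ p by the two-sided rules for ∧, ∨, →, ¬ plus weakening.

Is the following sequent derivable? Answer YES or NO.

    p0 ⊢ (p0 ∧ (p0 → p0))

Derivation trace:
[∧R] p0 ⊢ (p0 ∧ (p0 → p0))
  [Ax] p0 ⊢ p0
  [→R]  ⊢ (p0 → p0)
    [Ax] p0 ⊢ p0

Result: YES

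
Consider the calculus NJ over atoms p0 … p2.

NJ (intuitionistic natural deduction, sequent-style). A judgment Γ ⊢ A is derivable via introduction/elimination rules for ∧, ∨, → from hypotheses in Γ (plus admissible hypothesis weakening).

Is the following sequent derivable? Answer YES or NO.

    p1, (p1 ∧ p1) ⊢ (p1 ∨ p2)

Proof tree:
[∨I₁] p1, (p1 ∧ p1) ⊢ (p1 ∨ p2)
  [Wk] p1, (p1 ∧ p1) ⊢ p1
    [Ax] p1 ⊢ p1

Result: YES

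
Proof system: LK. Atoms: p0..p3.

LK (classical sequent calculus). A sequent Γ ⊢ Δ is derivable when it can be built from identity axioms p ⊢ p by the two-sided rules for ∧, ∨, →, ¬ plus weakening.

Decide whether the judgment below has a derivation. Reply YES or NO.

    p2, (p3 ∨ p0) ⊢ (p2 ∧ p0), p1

Truth-table refutation:
  v=0000: Γ:[p2=F, (p3 ∨ p0)=F] Δ:[(p2 ∧ p0)=F, p1=F] refutes=False
  v=0001: Γ:[p2=F, (p3 ∨ p0)=T] Δ:[(p2 ∧ p0)=F, p1=F] refutes=False
  v=0010: Γ:[p2=T, (p3 ∨ p0)=F] Δ:[(p2 ∧ p0)=F, p1=F] refutes=False
  v=0011: Γ:[p2=T, (p3 ∨ p0)=T] Δ:[(p2 ∧ p0)=F, p1=F] refutes=True  ← countermodel

Result: NO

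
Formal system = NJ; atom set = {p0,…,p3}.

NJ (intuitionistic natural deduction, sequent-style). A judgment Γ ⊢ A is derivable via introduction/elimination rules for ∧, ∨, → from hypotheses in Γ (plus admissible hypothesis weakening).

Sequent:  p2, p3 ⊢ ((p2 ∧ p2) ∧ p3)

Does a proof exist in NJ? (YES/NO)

Derivation trace:
[∧I] p2, p3 ⊢ ((p2 ∧ p2) ∧ p3)
  [∧I] p2 ⊢ (p2 ∧ p2)
    [Ax] p2 ⊢ p2
    [Ax] p2 ⊢ p2
  [Ax] p3 ⊢ p3

Result: YES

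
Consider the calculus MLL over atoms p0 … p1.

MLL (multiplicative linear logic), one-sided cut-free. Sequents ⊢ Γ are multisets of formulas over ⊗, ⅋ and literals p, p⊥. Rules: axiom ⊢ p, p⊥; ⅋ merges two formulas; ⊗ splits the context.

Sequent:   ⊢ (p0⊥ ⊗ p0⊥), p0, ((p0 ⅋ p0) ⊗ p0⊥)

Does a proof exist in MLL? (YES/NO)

Proof tree:
[⊗]  ⊢ (p0⊥ ⊗ p0⊥), p0, ((p0 ⅋ p0) ⊗ p0⊥)
  [⅋]  ⊢ (p0⊥ ⊗ p0⊥), (p0 ⅋ p0)
    [⊗]  ⊢ p0, p0, (p0⊥ ⊗ p0⊥)
      [Ax]  ⊢ p0, p0⊥
      [Ax]  ⊢ p0, p0⊥
  [Ax]  ⊢ p0, p0⊥

Result: YES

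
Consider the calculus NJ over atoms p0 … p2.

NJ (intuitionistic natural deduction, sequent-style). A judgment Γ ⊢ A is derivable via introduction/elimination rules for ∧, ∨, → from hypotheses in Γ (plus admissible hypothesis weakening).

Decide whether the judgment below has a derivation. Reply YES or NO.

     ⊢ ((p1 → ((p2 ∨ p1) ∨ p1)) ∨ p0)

Proof tree:
[∨I₁]  ⊢ ((p1 → ((p2 ∨ p1) ∨ p1)) ∨ p0)
  [→I]  ⊢ (p1 → ((p2 ∨ p1) ∨ p1))
    [∨I₁] p1 ⊢ ((p2 ∨ p1) ∨ p1)
      [∨I₂] p1 ⊢ (p2 ∨ p1)
        [Ax] p1 ⊢ p1

Result: YES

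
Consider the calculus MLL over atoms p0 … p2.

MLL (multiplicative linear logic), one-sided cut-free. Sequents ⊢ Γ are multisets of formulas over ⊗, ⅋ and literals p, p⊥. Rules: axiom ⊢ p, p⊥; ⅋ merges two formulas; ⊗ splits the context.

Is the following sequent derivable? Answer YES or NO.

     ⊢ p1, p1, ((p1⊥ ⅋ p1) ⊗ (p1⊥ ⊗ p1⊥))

Derivation trace:
[⊗]  ⊢ p1, p1, ((p1⊥ ⅋ p1) ⊗ (p1⊥ ⊗ p1⊥))
  [⅋]  ⊢ (p1⊥ ⅋ p1)
    [Ax]  ⊢ p1, p1⊥
  [⊗]  ⊢ p1, p1, (p1⊥ ⊗ p1⊥)
    [Ax]  ⊢ p1, p1⊥
    [Ax]  ⊢ p1, p1⊥

Result: YES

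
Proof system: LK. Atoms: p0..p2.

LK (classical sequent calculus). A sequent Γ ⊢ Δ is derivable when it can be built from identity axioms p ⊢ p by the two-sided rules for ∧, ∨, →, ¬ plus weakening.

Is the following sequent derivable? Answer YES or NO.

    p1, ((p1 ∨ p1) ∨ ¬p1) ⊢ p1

Derivation (root first):
[∨L] p1, ((p1 ∨ p1) ∨ ¬p1) ⊢ p1
  [∨L] (p1 ∨ p1) ⊢ p1
    [Ax] p1 ⊢ p1
    [Ax] p1 ⊢ p1
  [¬L] p1, ¬p1 ⊢ 
    [Ax] p1 ⊢ p1

Result: YES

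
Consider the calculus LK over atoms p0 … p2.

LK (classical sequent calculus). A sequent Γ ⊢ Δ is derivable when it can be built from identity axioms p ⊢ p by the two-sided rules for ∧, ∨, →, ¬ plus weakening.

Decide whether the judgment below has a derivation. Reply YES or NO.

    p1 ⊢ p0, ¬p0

Derivation trace:
[¬R] p1 ⊢ p0, ¬p0
  [WL] p0, p1 ⊢ p0
    [Ax] p0 ⊢ p0

Result: YES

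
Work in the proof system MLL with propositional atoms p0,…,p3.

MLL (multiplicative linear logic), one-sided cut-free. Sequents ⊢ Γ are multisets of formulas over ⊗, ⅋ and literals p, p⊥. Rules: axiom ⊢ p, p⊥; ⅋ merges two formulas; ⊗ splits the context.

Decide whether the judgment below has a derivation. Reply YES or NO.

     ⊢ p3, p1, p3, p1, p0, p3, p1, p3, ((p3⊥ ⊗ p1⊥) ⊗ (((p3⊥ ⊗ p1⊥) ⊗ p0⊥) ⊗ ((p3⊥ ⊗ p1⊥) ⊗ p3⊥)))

Derivation trace:
[⊗]  ⊢ p3, p1, p3, p1, p0, p3, p1, p3, ((p3⊥ ⊗ p1⊥) ⊗ (((p3⊥ ⊗ p1⊥) ⊗ p0⊥) ⊗ ((p3⊥ ⊗ p1⊥) ⊗ p3⊥)))
  [⊗]  ⊢ p3, p1, (p3⊥ ⊗ p1⊥)
    [Ax]  ⊢ p3, p3⊥
    [Ax]  ⊢ p1, p1⊥
  [⊗]  ⊢ p3, p1, p0, p3, p1, p3, (((p3⊥ ⊗ p1⊥) ⊗ p0⊥) ⊗ ((p3⊥ ⊗ p1⊥) ⊗ p3⊥))
    [⊗]  ⊢ p3, p1, p0, ((p3⊥ ⊗ p1⊥) ⊗ p0⊥)
      [⊗]  ⊢ p3, p1, (p3⊥ ⊗ p1⊥)
        [Ax]  ⊢ p3, p3⊥
        [Ax]  ⊢ p1, p1⊥
      [Ax]  ⊢ p0, p0⊥
    [⊗]  ⊢ p3, p1, p3, ((p3⊥ ⊗ p1⊥) ⊗ p3⊥)
      [⊗]  ⊢ p3, p1, (p3⊥ ⊗ p1⊥)
        [Ax]  ⊢ p3, p3⊥
        [Ax]  ⊢ p1, p1⊥
      [Ax]  ⊢ p3, p3⊥

Result: YES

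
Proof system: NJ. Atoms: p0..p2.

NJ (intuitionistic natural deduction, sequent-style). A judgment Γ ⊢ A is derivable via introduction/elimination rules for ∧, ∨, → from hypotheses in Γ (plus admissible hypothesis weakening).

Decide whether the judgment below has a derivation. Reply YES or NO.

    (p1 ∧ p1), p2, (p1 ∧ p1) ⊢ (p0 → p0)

Derivation (root first):
[Wk] (p1 ∧ p1), p2, (p1 ∧ p1) ⊢ (p0 → p0)
  [Wk] (p1 ∧ p1), p2 ⊢ (p0 → p0)
    [Wk] (p1 ∧ p1) ⊢ (p0 → p0)
      [→I]  ⊢ (p0 → p0)
        [Ax] p0 ⊢ p0

Result: YES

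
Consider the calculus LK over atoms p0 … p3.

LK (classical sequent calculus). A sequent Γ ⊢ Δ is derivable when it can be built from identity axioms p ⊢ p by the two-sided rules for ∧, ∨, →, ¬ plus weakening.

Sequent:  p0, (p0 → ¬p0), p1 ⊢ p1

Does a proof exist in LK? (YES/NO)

Derivation (root first):
[WL] p0, (p0 → ¬p0), p1 ⊢ p1
  [→L] p0, (p0 → ¬p0) ⊢ p1
    [Ax] p0 ⊢ p0
    [WR] p0, ¬p0 ⊢ p1
      [¬L] p0, ¬p0 ⊢ 
        [Ax] p0 ⊢ p0

Result: YES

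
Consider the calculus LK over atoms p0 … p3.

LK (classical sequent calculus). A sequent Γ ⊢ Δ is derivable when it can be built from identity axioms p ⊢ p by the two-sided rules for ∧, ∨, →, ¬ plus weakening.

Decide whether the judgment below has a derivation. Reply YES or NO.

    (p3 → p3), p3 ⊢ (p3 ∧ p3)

Derivation (root first):
[∧R] (p3 → p3), p3 ⊢ (p3 ∧ p3)
  [Ax] p3 ⊢ p3
  [→L] p3, (p3 → p3) ⊢ p3
    [Ax] p3 ⊢ p3
    [Ax] p3 ⊢ p3

Result: YES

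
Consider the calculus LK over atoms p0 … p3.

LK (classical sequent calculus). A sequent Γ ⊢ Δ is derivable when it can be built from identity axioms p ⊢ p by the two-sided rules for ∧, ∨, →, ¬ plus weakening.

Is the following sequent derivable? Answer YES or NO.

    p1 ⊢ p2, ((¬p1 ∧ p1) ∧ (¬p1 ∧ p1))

Truth-table refutation:
  v=0000: Γ:[p1=F] Δ:[p2=F, ((¬p1 ∧ p1) ∧ (¬p1 ∧ p1))=F] refutes=False
  v=0001: Γ:[p1=F] Δ:[p2=F, ((¬p1 ∧ p1) ∧ (¬p1 ∧ p1))=F] refutes=False
  v=0010: Γ:[p1=F] Δ:[p2=T, ((¬p1 ∧ p1) ∧ (¬p1 ∧ p1))=F] refutes=False
  v=0011: Γ:[p1=F] Δ:[p2=T, ((¬p1 ∧ p1) ∧ (¬p1 ∧ p1))=F] refutes=False
  v=0100: Γ:[p1=T] Δ:[p2=F, ((¬p1 ∧ p1) ∧ (¬p1 ∧ p1))=F] refutes=True  ← countermodel

Result: NO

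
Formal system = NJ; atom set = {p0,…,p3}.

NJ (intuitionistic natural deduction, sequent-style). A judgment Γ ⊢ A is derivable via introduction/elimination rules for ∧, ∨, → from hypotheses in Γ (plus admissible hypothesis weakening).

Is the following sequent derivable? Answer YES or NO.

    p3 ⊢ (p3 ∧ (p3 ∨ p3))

Derivation (root first):
[∧I] p3 ⊢ (p3 ∧ (p3 ∨ p3))
  [Ax] p3 ⊢ p3
  [∨I₂] p3 ⊢ (p3 ∨ p3)
    [Ax] p3 ⊢ p3

Result: YES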